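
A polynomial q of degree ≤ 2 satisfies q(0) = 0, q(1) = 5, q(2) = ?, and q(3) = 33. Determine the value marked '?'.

16

On equispaced nodes a degree-2 polynomial has vanishing third forward difference, so
  - q(0) + 3·q(1) - 3·q(2) + q(3) = 0.
Substituting the known values and solving for q(2):
  -3·q(2) = -48
  q(2) = 16.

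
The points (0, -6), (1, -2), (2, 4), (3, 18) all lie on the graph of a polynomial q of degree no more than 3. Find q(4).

46

Using the Lagrange interpolation formula with nodes 0, 1, 2, 3:
  L_0(x) = (x - 1)(x - 2)(x - 3) / -6
  L_1(x) = x(x - 2)(x - 3) / 2
  L_2(x) = x(x - 1)(x - 3) / -2
  L_3(x) = x(x - 1)(x - 2) / 6
Then q(x) = -6·L_0(x) - 2·L_1(x) + 4·L_2(x) + 18·L_3(x).
Expanding and collecting terms gives q(x) = x^3 - 2x^2 + 5x - 6.
Evaluating at x = 4: q(4) = 46.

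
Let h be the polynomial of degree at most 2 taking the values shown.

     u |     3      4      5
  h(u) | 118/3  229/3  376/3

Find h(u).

h(u) = 6u^2 - 5u + 1/3

Write h(u) = au^2 + bu + c. Substituting each data point gives a linear system:
  9a + 3b + c = 118/3
  16a + 4b + c = 229/3
  25a + 5b + c = 376/3
Solving the system yields a = 6, b = -5, c = 1/3.
So h(u) = 6u^2 - 5u + 1/3.
Check: h(3) = 118/3. ✓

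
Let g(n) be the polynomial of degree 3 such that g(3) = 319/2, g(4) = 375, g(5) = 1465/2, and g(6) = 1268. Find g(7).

4035/2

Forward differences of the values at n = 3, 4, 5, 6:
  g  : 319/2  375  1465/2  1268
  Δ  : 431/2  715/2  1071/2
  Δ^2: 142  178
  Δ^3: 36
The third differences are constant, confirming degree 3.
Interpolating (Newton forward form) and evaluating at n = 7 gives g(7) = 4035/2.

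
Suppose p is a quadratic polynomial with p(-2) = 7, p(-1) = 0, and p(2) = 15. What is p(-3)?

20

Using the Lagrange interpolation formula with nodes -2, -1, 2:
  L_0(t) = (t + 1)(t - 2) / 4
  L_1(t) = (t + 2)(t - 2) / -3
  L_2(t) = (t + 2)(t + 1) / 12
Then p(t) = 7·L_0(t) + 0·L_1(t) + 15·L_2(t).
Expanding and collecting terms gives p(t) = 3t^2 + 2t - 1.
Evaluating at t = -3: p(-3) = 20.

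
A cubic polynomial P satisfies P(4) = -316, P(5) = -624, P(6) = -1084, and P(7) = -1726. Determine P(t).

Write P(t) = at^3 + bt^2 + ct + d. Substituting each data point gives a linear system:
  64a + 16b + 4c + d = -316
  125a + 25b + 5c + d = -624
  216a + 36b + 6c + d = -1084
  343a + 49b + 7c + d = -1726
Solving the system yields a = -5, b = -1, c = 6, d = -4.
So P(t) = -5t³ - t² + 6t - 4.
Check: P(6) = -1084. ✓

P(t) = -5t^3 - t^2 + 6t - 4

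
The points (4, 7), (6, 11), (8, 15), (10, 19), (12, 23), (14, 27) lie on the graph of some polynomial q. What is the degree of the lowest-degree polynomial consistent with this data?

1

Forward differences of the values at u = 4, 6, 8, 10, 12, 14:
  q  : 7  11  15  19  23  27
  Δ  : 4  4  4  4  4
  Δ^2: 0  0  0  0
  Δ^3: 0  0  0
  Δ^4: 0  0
  Δ^5: 0
The first differences are constant (4) and nonzero, while all higher differences vanish, so the minimal degree is 1.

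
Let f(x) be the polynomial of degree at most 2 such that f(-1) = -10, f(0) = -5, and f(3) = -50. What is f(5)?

Using the Lagrange interpolation formula with nodes -1, 0, 3:
  L_0(x) = x(x - 3) / 4
  L_1(x) = (x + 1)(x - 3) / -3
  L_2(x) = (x + 1)x / 12
Then f(x) = -10·L_0(x) - 5·L_1(x) - 50·L_2(x).
Expanding and collecting terms gives f(x) = -5x^2 - 5.
Evaluating at x = 5: f(5) = -130.

-130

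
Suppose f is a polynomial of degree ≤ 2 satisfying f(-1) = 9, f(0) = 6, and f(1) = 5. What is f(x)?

f(x) = x^2 - 2x + 6

Write f(x) = ax^2 + bx + c. Substituting each data point gives a linear system:
  a - b + c = 9
  c = 6
  a + b + c = 5
Solving the system yields a = 1, b = -2, c = 6.
So f(x) = x^2 - 2x + 6.
Check: f(1) = 5. ✓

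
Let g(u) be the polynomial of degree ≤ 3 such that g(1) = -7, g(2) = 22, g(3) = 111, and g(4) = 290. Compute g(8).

2506

Using the Lagrange interpolation formula with nodes 1, 2, 3, 4:
  L_0(u) = (u - 2)(u - 3)(u - 4) / -6
  L_1(u) = (u - 1)(u - 3)(u - 4) / 2
  L_2(u) = (u - 1)(u - 2)(u - 4) / -2
  L_3(u) = (u - 1)(u - 2)(u - 3) / 6
Then g(u) = -7·L_0(u) + 22·L_1(u) + 111·L_2(u) + 290·L_3(u).
Expanding and collecting terms gives g(u) = 5u³ - 6u - 6.
Evaluating at u = 8: g(8) = 2506.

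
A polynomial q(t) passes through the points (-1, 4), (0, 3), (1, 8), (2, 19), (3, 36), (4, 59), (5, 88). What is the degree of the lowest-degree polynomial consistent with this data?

Forward differences of the values at t = -1, 0, 1, 2, 3, 4, 5:
  q  : 4  3  8  19  36  59  88
  Δ  : -1  5  11  17  23  29
  Δ^2: 6  6  6  6  6
  Δ^3: 0  0  0  0
  Δ^4: 0  0  0
  Δ^5: 0  0
  Δ^6: 0
The second differences are constant (6) and nonzero, while all higher differences vanish, so the minimal degree is 2.

2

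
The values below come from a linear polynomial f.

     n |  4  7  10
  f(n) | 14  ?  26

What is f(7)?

The 2 known points determine the degree-1 polynomial uniquely.
Write f(n) = an + b. Substituting each data point gives a linear system:
  4a + b = 14
  10a + b = 26
Solving the system yields a = 2, b = 6.
So f(n) = 2n + 6.
Then f(7) = 20.

20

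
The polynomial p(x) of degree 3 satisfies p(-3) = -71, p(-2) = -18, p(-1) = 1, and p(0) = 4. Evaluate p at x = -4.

Write p(x) = ax^3 + bx^2 + cx + d. Substituting each data point gives a linear system:
  -27a + 9b - 3c + d = -71
  -8a + 4b - 2c + d = -18
  -a + b - c + d = 1
  d = 4
Solving the system yields a = 3, b = 1, c = 1, d = 4.
So p(x) = 3x^3 + x^2 + x + 4.
Then p(-4) = -176.

-176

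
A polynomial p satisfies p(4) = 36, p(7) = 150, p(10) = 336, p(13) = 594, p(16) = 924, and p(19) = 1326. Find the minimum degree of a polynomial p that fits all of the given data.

2

Forward differences of the values at u = 4, 7, 10, 13, 16, 19:
  p  : 36  150  336  594  924  1326
  Δ  : 114  186  258  330  402
  Δ^2: 72  72  72  72
  Δ^3: 0  0  0
  Δ^4: 0  0
  Δ^5: 0
The second differences are constant (72) and nonzero, while all higher differences vanish, so the minimal degree is 2.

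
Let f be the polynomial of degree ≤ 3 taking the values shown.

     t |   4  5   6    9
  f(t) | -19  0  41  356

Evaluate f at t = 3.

-22

Write f(t) = at^3 + bt^2 + ct + d. Substituting each data point gives a linear system:
  64a + 16b + 4c + d = -19
  125a + 25b + 5c + d = 0
  216a + 36b + 6c + d = 41
  729a + 81b + 9c + d = 356
Solving the system yields a = 1, b = -4, c = -6, d = 5.
So f(t) = t³ - 4t² - 6t + 5.
Then f(3) = -22.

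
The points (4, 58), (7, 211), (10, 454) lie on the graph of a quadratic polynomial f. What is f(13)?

787

Forward differences of the values at n = 4, 7, 10:
  f  : 58  211  454
  Δ  : 153  243
  Δ^2: 90
The second differences are constant, confirming degree 2.
Interpolating (Newton forward form) and evaluating at n = 13 gives f(13) = 787.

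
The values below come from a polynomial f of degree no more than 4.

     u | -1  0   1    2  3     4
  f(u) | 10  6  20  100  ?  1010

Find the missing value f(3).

On equispaced nodes a degree-4 polynomial has vanishing fifth forward difference, so
  - f(-1) + 5·f(0) - 10·f(1) + 10·f(2) - 5·f(3) + f(4) = 0.
Substituting the known values and solving for f(3):
  -5·f(3) = -1830
  f(3) = 366.

366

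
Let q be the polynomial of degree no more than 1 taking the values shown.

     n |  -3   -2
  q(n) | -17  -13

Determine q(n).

Using the Lagrange interpolation formula with nodes -3, -2:
  L_0(n) = (n + 2) / -1
  L_1(n) = (n + 3) / 1
Then q(n) = -17·L_0(n) - 13·L_1(n).
Expanding and collecting terms gives q(n) = 4n - 5.
Check: q(-3) = -17. ✓

q(n) = 4n - 5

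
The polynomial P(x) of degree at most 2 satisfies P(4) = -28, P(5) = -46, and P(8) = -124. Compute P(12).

-284

Write P(x) = ax^2 + bx + c. Substituting each data point gives a linear system:
  16a + 4b + c = -28
  25a + 5b + c = -46
  64a + 8b + c = -124
Solving the system yields a = -2, b = 0, c = 4.
So P(x) = -2x^2 + 4.
Then P(12) = -284.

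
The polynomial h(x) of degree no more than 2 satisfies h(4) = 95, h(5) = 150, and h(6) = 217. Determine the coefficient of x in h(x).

1

Write h(x) = ax^2 + bx + c. Substituting each data point gives a linear system:
  16a + 4b + c = 95
  25a + 5b + c = 150
  36a + 6b + c = 217
Solving the system yields a = 6, b = 1, c = -5.
So h(x) = 6x^2 + x - 5.
The coefficient of x is 1.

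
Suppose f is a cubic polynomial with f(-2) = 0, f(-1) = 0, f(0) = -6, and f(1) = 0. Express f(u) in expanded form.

f(u) = 3u^3 + 6u^2 - 3u - 6

Write f(u) = au^3 + bu^2 + cu + d. Substituting each data point gives a linear system:
  -8a + 4b - 2c + d = 0
  -a + b - c + d = 0
  d = -6
  a + b + c + d = 0
Solving the system yields a = 3, b = 6, c = -3, d = -6.
So f(u) = 3u³ + 6u² - 3u - 6.
Check: f(1) = 0. ✓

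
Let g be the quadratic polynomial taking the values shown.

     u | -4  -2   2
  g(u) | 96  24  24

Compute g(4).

96

Using the Lagrange interpolation formula with nodes -4, -2, 2:
  L_0(u) = (u + 2)(u - 2) / 12
  L_1(u) = (u + 4)(u - 2) / -8
  L_2(u) = (u + 4)(u + 2) / 24
Then g(u) = 96·L_0(u) + 24·L_1(u) + 24·L_2(u).
Expanding and collecting terms gives g(u) = 6u^2.
Evaluating at u = 4: g(4) = 96.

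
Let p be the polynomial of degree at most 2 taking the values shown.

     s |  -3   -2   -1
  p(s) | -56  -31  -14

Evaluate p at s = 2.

Write p(s) = as^2 + bs + c. Substituting each data point gives a linear system:
  9a - 3b + c = -56
  4a - 2b + c = -31
  a - b + c = -14
Solving the system yields a = -4, b = 5, c = -5.
So p(s) = -4s^2 + 5s - 5.
Then p(2) = -11.

-11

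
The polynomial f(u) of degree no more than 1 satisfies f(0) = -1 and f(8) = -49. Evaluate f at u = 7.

-43

Write f(u) = au + b. Substituting each data point gives a linear system:
  b = -1
  8a + b = -49
Solving the system yields a = -6, b = -1.
So f(u) = -6u - 1.
Then f(7) = -43.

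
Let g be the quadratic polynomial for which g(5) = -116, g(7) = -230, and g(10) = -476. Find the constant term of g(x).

Write g(x) = ax^2 + bx + c. Substituting each data point gives a linear system:
  25a + 5b + c = -116
  49a + 7b + c = -230
  100a + 10b + c = -476
Solving the system yields a = -5, b = 3, c = -6.
So g(x) = -5x² + 3x - 6.
The constant term is -6.

-6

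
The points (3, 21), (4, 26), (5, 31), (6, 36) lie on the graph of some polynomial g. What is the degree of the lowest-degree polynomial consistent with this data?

1

Forward differences of the values at s = 3, 4, 5, 6:
  g  : 21  26  31  36
  Δ  : 5  5  5
  Δ^2: 0  0
  Δ^3: 0
The first differences are constant (5) and nonzero, while all higher differences vanish, so the minimal degree is 1.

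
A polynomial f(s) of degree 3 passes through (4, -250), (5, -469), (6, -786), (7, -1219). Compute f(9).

-2505

Write f(s) = as^3 + bs^2 + cs + d. Substituting each data point gives a linear system:
  64a + 16b + 4c + d = -250
  125a + 25b + 5c + d = -469
  216a + 36b + 6c + d = -786
  343a + 49b + 7c + d = -1219
Solving the system yields a = -3, b = -4, c = 0, d = 6.
So f(s) = -3s^3 - 4s^2 + 6.
Then f(9) = -2505.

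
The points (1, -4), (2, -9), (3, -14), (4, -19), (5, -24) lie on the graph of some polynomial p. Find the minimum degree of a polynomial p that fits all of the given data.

1

Forward differences of the values at t = 1, 2, 3, 4, 5:
  p  : -4  -9  -14  -19  -24
  Δ  : -5  -5  -5  -5
  Δ^2: 0  0  0
  Δ^3: 0  0
  Δ^4: 0
The first differences are constant (-5) and nonzero, while all higher differences vanish, so the minimal degree is 1.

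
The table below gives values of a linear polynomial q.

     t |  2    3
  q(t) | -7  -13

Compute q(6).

Using the Lagrange interpolation formula with nodes 2, 3:
  L_0(t) = (t - 3) / -1
  L_1(t) = (t - 2) / 1
Then q(t) = -7·L_0(t) - 13·L_1(t).
Expanding and collecting terms gives q(t) = -6t + 5.
Evaluating at t = 6: q(6) = -31.

-31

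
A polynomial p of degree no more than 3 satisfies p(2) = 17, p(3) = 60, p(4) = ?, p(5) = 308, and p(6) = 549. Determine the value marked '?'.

The 4 known points determine the degree-3 polynomial uniquely.
Write p(s) = as^3 + bs^2 + cs + d. Substituting each data point gives a linear system:
  8a + 4b + 2c + d = 17
  27a + 9b + 3c + d = 60
  125a + 25b + 5c + d = 308
  216a + 36b + 6c + d = 549
Solving the system yields a = 3, b = -3, c = 1, d = 3.
So p(s) = 3s^3 - 3s^2 + s + 3.
Then p(4) = 151.

151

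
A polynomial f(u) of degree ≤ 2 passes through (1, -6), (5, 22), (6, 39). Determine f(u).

Write f(u) = au^2 + bu + c. Substituting each data point gives a linear system:
  a + b + c = -6
  25a + 5b + c = 22
  36a + 6b + c = 39
Solving the system yields a = 2, b = -5, c = -3.
So f(u) = 2u^2 - 5u - 3.
Check: f(1) = -6. ✓

f(u) = 2u^2 - 5u - 3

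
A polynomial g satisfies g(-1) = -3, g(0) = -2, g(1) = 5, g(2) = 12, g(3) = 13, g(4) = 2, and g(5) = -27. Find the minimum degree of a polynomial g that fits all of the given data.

3

Forward differences of the values at t = -1, 0, 1, 2, 3, 4, 5:
  g  : -3  -2  5  12  13  2  -27
  Δ  : 1  7  7  1  -11  -29
  Δ^2: 6  0  -6  -12  -18
  Δ^3: -6  -6  -6  -6
  Δ^4: 0  0  0
  Δ^5: 0  0
  Δ^6: 0
The third differences are constant (-6) and nonzero, while all higher differences vanish, so the minimal degree is 3.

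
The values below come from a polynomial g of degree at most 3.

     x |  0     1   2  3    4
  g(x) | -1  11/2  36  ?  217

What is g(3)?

On equispaced nodes a degree-3 polynomial has vanishing fourth forward difference, so
  g(0) - 4·g(1) + 6·g(2) - 4·g(3) + g(4) = 0.
Substituting the known values and solving for g(3):
  -4·g(3) = -410
  g(3) = 205/2.

205/2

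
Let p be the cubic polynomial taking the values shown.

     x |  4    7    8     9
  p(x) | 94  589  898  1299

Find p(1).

Write p(x) = ax^3 + bx^2 + cx + d. Substituting each data point gives a linear system:
  64a + 16b + 4c + d = 94
  343a + 49b + 7c + d = 589
  512a + 64b + 8c + d = 898
  729a + 81b + 9c + d = 1299
Solving the system yields a = 2, b = -2, c = 1, d = -6.
So p(x) = 2x^3 - 2x^2 + x - 6.
Then p(1) = -5.

-5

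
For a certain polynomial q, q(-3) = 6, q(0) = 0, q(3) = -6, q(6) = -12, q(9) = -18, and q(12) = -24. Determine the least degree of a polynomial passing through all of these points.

Forward differences of the values at t = -3, 0, 3, 6, 9, 12:
  q  : 6  0  -6  -12  -18  -24
  Δ  : -6  -6  -6  -6  -6
  Δ^2: 0  0  0  0
  Δ^3: 0  0  0
  Δ^4: 0  0
  Δ^5: 0
The first differences are constant (-6) and nonzero, while all higher differences vanish, so the minimal degree is 1.

1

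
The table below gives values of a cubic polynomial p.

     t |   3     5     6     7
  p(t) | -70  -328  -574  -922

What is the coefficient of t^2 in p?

3

Write p(t) = at^3 + bt^2 + ct + d. Substituting each data point gives a linear system:
  27a + 9b + 3c + d = -70
  125a + 25b + 5c + d = -328
  216a + 36b + 6c + d = -574
  343a + 49b + 7c + d = -922
Solving the system yields a = -3, b = 3, c = -6, d = 2.
So p(t) = -3t^3 + 3t^2 - 6t + 2.
The coefficient of t^2 is 3.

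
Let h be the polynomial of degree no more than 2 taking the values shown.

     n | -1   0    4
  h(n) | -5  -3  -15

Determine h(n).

Using the Lagrange interpolation formula with nodes -1, 0, 4:
  L_0(n) = n(n - 4) / 5
  L_1(n) = (n + 1)(n - 4) / -4
  L_2(n) = (n + 1)n / 20
Then h(n) = -5·L_0(n) - 3·L_1(n) - 15·L_2(n).
Expanding and collecting terms gives h(n) = -n^2 + n - 3.
Check: h(0) = -3. ✓

h(n) = -n^2 + n - 3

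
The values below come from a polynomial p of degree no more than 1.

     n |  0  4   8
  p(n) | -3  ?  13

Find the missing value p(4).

The 2 known points determine the degree-1 polynomial uniquely.
Write p(n) = an + b. Substituting each data point gives a linear system:
  b = -3
  8a + b = 13
Solving the system yields a = 2, b = -3.
So p(n) = 2n - 3.
Then p(4) = 5.

5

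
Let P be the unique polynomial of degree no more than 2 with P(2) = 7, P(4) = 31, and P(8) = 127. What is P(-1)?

Using the Lagrange interpolation formula with nodes 2, 4, 8:
  L_0(x) = (x - 4)(x - 8) / 12
  L_1(x) = (x - 2)(x - 8) / -8
  L_2(x) = (x - 2)(x - 4) / 24
Then P(x) = 7·L_0(x) + 31·L_1(x) + 127·L_2(x).
Expanding and collecting terms gives P(x) = 2x^2 - 1.
Evaluating at x = -1: P(-1) = 1.

1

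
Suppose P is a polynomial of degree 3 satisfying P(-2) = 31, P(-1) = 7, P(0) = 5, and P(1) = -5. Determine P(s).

P(s) = -5s^3 - 4s^2 - s + 5

Using the Lagrange interpolation formula with nodes -2, -1, 0, 1:
  L_0(s) = (s + 1)s(s - 1) / -6
  L_1(s) = (s + 2)s(s - 1) / 2
  L_2(s) = (s + 2)(s + 1)(s - 1) / -2
  L_3(s) = (s + 2)(s + 1)s / 6
Then P(s) = 31·L_0(s) + 7·L_1(s) + 5·L_2(s) - 5·L_3(s).
Expanding and collecting terms gives P(s) = -5s³ - 4s² - s + 5.
Check: P(1) = -5. ✓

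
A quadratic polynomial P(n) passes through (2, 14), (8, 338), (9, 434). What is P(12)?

794

Write P(n) = an^2 + bn + c. Substituting each data point gives a linear system:
  4a + 2b + c = 14
  64a + 8b + c = 338
  81a + 9b + c = 434
Solving the system yields a = 6, b = -6, c = 2.
So P(n) = 6n^2 - 6n + 2.
Then P(12) = 794.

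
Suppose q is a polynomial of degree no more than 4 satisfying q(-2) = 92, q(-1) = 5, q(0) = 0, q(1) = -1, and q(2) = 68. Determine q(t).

q(t) = 6t^4 - t^3 - 4t^2 - 2t

Write q(t) = at^4 + bt^3 + ct^2 + dt + e. Substituting each data point gives a linear system:
  16a - 8b + 4c - 2d + e = 92
  a - b + c - d + e = 5
  e = 0
  a + b + c + d + e = -1
  16a + 8b + 4c + 2d + e = 68
Solving the system yields a = 6, b = -1, c = -4, d = -2, e = 0.
So q(t) = 6t^4 - t^3 - 4t^2 - 2t.
Check: q(2) = 68. ✓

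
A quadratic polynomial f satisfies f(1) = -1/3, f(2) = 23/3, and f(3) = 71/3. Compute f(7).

503/3

Write f(n) = an^2 + bn + c. Substituting each data point gives a linear system:
  a + b + c = -1/3
  4a + 2b + c = 23/3
  9a + 3b + c = 71/3
Solving the system yields a = 4, b = -4, c = -1/3.
So f(n) = 4n² - 4n - 1/3.
Then f(7) = 503/3.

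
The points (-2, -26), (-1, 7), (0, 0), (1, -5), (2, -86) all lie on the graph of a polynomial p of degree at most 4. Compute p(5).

Write p(s) = as^4 + bs^3 + cs^2 + ds + e. Substituting each data point gives a linear system:
  16a - 8b + 4c - 2d + e = -26
  a - b + c - d + e = 7
  e = 0
  a + b + c + d + e = -5
  16a + 8b + 4c + 2d + e = -86
Solving the system yields a = -5, b = -3, c = 6, d = -3, e = 0.
So p(s) = -5s^4 - 3s^3 + 6s^2 - 3s.
Then p(5) = -3365.

-3365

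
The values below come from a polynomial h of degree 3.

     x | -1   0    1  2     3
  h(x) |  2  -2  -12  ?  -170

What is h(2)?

-58

On equispaced nodes a degree-3 polynomial has vanishing fourth forward difference, so
  h(-1) - 4·h(0) + 6·h(1) - 4·h(2) + h(3) = 0.
Substituting the known values and solving for h(2):
  -4·h(2) = 232
  h(2) = -58.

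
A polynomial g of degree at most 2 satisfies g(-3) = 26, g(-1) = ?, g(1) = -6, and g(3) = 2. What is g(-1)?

On equispaced nodes a degree-2 polynomial has vanishing third forward difference, so
  - g(-3) + 3·g(-1) - 3·g(1) + g(3) = 0.
Substituting the known values and solving for g(-1):
  3·g(-1) = 6
  g(-1) = 2.

2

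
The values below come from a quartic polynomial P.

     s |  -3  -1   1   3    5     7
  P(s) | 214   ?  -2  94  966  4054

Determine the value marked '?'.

6

The 5 known points determine the degree-4 polynomial uniquely.
Write P(s) = as^4 + bs^3 + cs^2 + ds + e. Substituting each data point gives a linear system:
  81a - 27b + 9c - 3d + e = 214
  a + b + c + d + e = -2
  81a + 27b + 9c + 3d + e = 94
  625a + 125b + 25c + 5d + e = 966
  2401a + 343b + 49c + 7d + e = 4054
Solving the system yields a = 2, b = -2, c = -1, d = -2, e = 1.
So P(s) = 2s^4 - 2s^3 - s^2 - 2s + 1.
Then P(-1) = 6.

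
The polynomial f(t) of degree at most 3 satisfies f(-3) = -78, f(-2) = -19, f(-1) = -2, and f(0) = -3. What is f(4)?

Forward differences of the values at t = -3, -2, -1, 0:
  f  : -78  -19  -2  -3
  Δ  : 59  17  -1
  Δ^2: -42  -18
  Δ^3: 24
The third differences are constant, confirming degree 3.
Interpolating (Newton forward form) and evaluating at t = 4 gives f(4) = 293.

293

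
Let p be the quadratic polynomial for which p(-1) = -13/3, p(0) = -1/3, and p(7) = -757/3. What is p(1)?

Using the Lagrange interpolation formula with nodes -1, 0, 7:
  L_0(x) = x(x - 7) / 8
  L_1(x) = (x + 1)(x - 7) / -7
  L_2(x) = (x + 1)x / 56
Then p(x) = -13/3·L_0(x) - 1/3·L_1(x) - 757/3·L_2(x).
Expanding and collecting terms gives p(x) = -5x² - x - 1/3.
Evaluating at x = 1: p(1) = -19/3.

-19/3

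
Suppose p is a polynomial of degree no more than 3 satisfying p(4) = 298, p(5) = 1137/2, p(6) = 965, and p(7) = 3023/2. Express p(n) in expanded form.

p(n) = 4n^3 + 3n^2 - (1/2)n - 4

Write p(n) = an^3 + bn^2 + cn + d. Substituting each data point gives a linear system:
  64a + 16b + 4c + d = 298
  125a + 25b + 5c + d = 1137/2
  216a + 36b + 6c + d = 965
  343a + 49b + 7c + d = 3023/2
Solving the system yields a = 4, b = 3, c = -1/2, d = -4.
So p(n) = 4n³ + 3n² - (1/2)n - 4.
Check: p(6) = 965. ✓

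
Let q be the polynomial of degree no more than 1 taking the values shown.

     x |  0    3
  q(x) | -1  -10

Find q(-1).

Using the Lagrange interpolation formula with nodes 0, 3:
  L_0(x) = (x - 3) / -3
  L_1(x) = x / 3
Then q(x) = -1·L_0(x) - 10·L_1(x).
Expanding and collecting terms gives q(x) = -3x - 1.
Evaluating at x = -1: q(-1) = 2.

2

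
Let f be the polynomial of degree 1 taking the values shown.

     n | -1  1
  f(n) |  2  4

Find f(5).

8

Using the Lagrange interpolation formula with nodes -1, 1:
  L_0(n) = (n - 1) / -2
  L_1(n) = (n + 1) / 2
Then f(n) = 2·L_0(n) + 4·L_1(n).
Expanding and collecting terms gives f(n) = n + 3.
Evaluating at n = 5: f(5) = 8.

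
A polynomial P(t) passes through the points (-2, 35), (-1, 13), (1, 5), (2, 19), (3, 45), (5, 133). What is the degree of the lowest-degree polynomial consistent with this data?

Divided differences on the nodes -2, -1, 1, 2, 3, 5:
  order 0: 35  13  5  19  45  133
  order 1: -22  -4  14  26  44
  order 2: 6  6  6  6
  order 3: 0  0  0
  order 4: 0  0
  order 5: 0
The order-2 divided differences are all 6 (nonzero) and every higher order vanishes, so the data lies on a polynomial of degree exactly 2.

2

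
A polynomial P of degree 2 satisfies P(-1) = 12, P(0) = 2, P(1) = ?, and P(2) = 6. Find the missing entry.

0

The 3 known points determine the degree-2 polynomial uniquely.
Write P(t) = at^2 + bt + c. Substituting each data point gives a linear system:
  a - b + c = 12
  c = 2
  4a + 2b + c = 6
Solving the system yields a = 4, b = -6, c = 2.
So P(t) = 4t^2 - 6t + 2.
Then P(1) = 0.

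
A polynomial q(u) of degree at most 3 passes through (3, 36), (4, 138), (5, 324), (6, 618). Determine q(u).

Using the Lagrange interpolation formula with nodes 3, 4, 5, 6:
  L_0(u) = (u - 4)(u - 5)(u - 6) / -6
  L_1(u) = (u - 3)(u - 5)(u - 6) / 2
  L_2(u) = (u - 3)(u - 4)(u - 6) / -2
  L_3(u) = (u - 3)(u - 4)(u - 5) / 6
Then q(u) = 36·L_0(u) + 138·L_1(u) + 324·L_2(u) + 618·L_3(u).
Expanding and collecting terms gives q(u) = 4u³ - 6u² - 4u - 6.
Check: q(6) = 618. ✓

q(u) = 4u^3 - 6u^2 - 4u - 6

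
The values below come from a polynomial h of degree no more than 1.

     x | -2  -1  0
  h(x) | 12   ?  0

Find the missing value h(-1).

On equispaced nodes a degree-1 polynomial has vanishing second forward difference, so
  h(-2) - 2·h(-1) + h(0) = 0.
Substituting the known values and solving for h(-1):
  -2·h(-1) = -12
  h(-1) = 6.

6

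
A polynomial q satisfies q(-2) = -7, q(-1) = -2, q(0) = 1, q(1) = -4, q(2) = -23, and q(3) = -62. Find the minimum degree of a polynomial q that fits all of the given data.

Forward differences of the values at s = -2, -1, 0, 1, 2, 3:
  q  : -7  -2  1  -4  -23  -62
  Δ  : 5  3  -5  -19  -39
  Δ^2: -2  -8  -14  -20
  Δ^3: -6  -6  -6
  Δ^4: 0  0
  Δ^5: 0
The third differences are constant (-6) and nonzero, while all higher differences vanish, so the minimal degree is 3.

3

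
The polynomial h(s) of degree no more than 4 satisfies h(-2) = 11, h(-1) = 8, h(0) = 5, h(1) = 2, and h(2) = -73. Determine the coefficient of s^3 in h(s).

Write h(s) = as^4 + bs^3 + cs^2 + ds + e. Substituting each data point gives a linear system:
  16a - 8b + 4c - 2d + e = 11
  a - b + c - d + e = 8
  e = 5
  a + b + c + d + e = 2
  16a + 8b + 4c + 2d + e = -73
Solving the system yields a = -3, b = -6, c = 3, d = 3, e = 5.
So h(s) = -3s^4 - 6s^3 + 3s^2 + 3s + 5.
The coefficient of s^3 is -6.

-6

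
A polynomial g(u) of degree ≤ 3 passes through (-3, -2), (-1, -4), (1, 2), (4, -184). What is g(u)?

g(u) = -2u^3 - 5u^2 + 5u + 4

Write g(u) = au^3 + bu^2 + cu + d. Substituting each data point gives a linear system:
  -27a + 9b - 3c + d = -2
  -a + b - c + d = -4
  a + b + c + d = 2
  64a + 16b + 4c + d = -184
Solving the system yields a = -2, b = -5, c = 5, d = 4.
So g(u) = -2u^3 - 5u^2 + 5u + 4.
Check: g(-1) = -4. ✓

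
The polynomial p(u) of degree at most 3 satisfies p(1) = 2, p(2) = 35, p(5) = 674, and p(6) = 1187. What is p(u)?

p(u) = 6u^3 - 3u^2 - 1

Write p(u) = au^3 + bu^2 + cu + d. Substituting each data point gives a linear system:
  a + b + c + d = 2
  8a + 4b + 2c + d = 35
  125a + 25b + 5c + d = 674
  216a + 36b + 6c + d = 1187
Solving the system yields a = 6, b = -3, c = 0, d = -1.
So p(u) = 6u³ - 3u² - 1.
Check: p(5) = 674. ✓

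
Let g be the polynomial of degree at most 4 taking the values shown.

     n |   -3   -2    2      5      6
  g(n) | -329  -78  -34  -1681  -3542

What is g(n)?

g(n) = -3n^4 + 2n^3 - 3n^2 + 3n + 4

Write g(n) = an^4 + bn^3 + cn^2 + dn + e. Substituting each data point gives a linear system:
  81a - 27b + 9c - 3d + e = -329
  16a - 8b + 4c - 2d + e = -78
  16a + 8b + 4c + 2d + e = -34
  625a + 125b + 25c + 5d + e = -1681
  1296a + 216b + 36c + 6d + e = -3542
Solving the system yields a = -3, b = 2, c = -3, d = 3, e = 4.
So g(n) = -3n^4 + 2n^3 - 3n^2 + 3n + 4.
Check: g(-3) = -329. ✓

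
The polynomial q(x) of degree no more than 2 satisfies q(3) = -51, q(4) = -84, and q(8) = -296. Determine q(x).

Write q(x) = ax^2 + bx + c. Substituting each data point gives a linear system:
  9a + 3b + c = -51
  16a + 4b + c = -84
  64a + 8b + c = -296
Solving the system yields a = -4, b = -5, c = 0.
So q(x) = -4x² - 5x.
Check: q(4) = -84. ✓

q(x) = -4x^2 - 5x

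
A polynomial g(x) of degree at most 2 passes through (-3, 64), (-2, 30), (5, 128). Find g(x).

Write g(x) = ax^2 + bx + c. Substituting each data point gives a linear system:
  9a - 3b + c = 64
  4a - 2b + c = 30
  25a + 5b + c = 128
Solving the system yields a = 6, b = -4, c = -2.
So g(x) = 6x² - 4x - 2.
Check: g(-3) = 64. ✓

g(x) = 6x^2 - 4x - 2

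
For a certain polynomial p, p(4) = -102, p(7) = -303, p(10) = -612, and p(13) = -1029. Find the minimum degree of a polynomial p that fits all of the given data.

Forward differences of the values at u = 4, 7, 10, 13:
  p  : -102  -303  -612  -1029
  Δ  : -201  -309  -417
  Δ^2: -108  -108
  Δ^3: 0
The second differences are constant (-108) and nonzero, while all higher differences vanish, so the minimal degree is 2.

2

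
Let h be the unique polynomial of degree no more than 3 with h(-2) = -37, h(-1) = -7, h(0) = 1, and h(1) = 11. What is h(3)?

133

Write h(u) = au^3 + bu^2 + cu + d. Substituting each data point gives a linear system:
  -8a + 4b - 2c + d = -37
  -a + b - c + d = -7
  d = 1
  a + b + c + d = 11
Solving the system yields a = 4, b = 1, c = 5, d = 1.
So h(u) = 4u^3 + u^2 + 5u + 1.
Then h(3) = 133.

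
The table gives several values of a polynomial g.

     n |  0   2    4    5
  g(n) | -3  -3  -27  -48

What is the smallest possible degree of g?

Divided differences on the nodes 0, 2, 4, 5:
  order 0: -3  -3  -27  -48
  order 1: 0  -12  -21
  order 2: -3  -3
  order 3: 0
The order-2 divided differences are all -3 (nonzero) and every higher order vanishes, so the data lies on a polynomial of degree exactly 2.

2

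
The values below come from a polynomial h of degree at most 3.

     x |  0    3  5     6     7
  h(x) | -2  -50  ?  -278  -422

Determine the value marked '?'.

The 4 known points determine the degree-3 polynomial uniquely.
Write h(x) = ax^3 + bx^2 + cx + d. Substituting each data point gives a linear system:
  d = -2
  27a + 9b + 3c + d = -50
  216a + 36b + 6c + d = -278
  343a + 49b + 7c + d = -422
Solving the system yields a = -1, b = -1, c = -4, d = -2.
So h(x) = -x³ - x² - 4x - 2.
Then h(5) = -172.

-172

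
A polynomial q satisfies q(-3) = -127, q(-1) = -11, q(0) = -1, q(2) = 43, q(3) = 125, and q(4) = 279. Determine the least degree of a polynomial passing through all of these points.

3

Divided differences on the nodes -3, -1, 0, 2, 3, 4:
  order 0: -127  -11  -1  43  125  279
  order 1: 58  10  22  82  154
  order 2: -16  4  20  36
  order 3: 4  4  4
  order 4: 0  0
  order 5: 0
The order-3 divided differences are all 4 (nonzero) and every higher order vanishes, so the data lies on a polynomial of degree exactly 3.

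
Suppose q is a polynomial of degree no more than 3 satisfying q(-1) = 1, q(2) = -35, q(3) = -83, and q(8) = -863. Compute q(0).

Using the Lagrange interpolation formula with nodes -1, 2, 3, 8:
  L_0(s) = (s - 2)(s - 3)(s - 8) / -108
  L_1(s) = (s + 1)(s - 3)(s - 8) / 18
  L_2(s) = (s + 1)(s - 2)(s - 8) / -20
  L_3(s) = (s + 1)(s - 2)(s - 3) / 270
Then q(s) = 1·L_0(s) - 35·L_1(s) - 83·L_2(s) - 863·L_3(s).
Expanding and collecting terms gives q(s) = -s^3 - 5s^2 - 4s + 1.
Evaluating at s = 0: q(0) = 1.

1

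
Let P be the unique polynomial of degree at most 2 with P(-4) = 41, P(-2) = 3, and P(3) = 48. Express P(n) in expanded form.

Write P(n) = an^2 + bn + c. Substituting each data point gives a linear system:
  16a - 4b + c = 41
  4a - 2b + c = 3
  9a + 3b + c = 48
Solving the system yields a = 4, b = 5, c = -3.
So P(n) = 4n² + 5n - 3.
Check: P(-2) = 3. ✓

P(n) = 4n^2 + 5n - 3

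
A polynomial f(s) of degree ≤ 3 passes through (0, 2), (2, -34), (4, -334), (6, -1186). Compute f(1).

-1

Write f(s) = as^3 + bs^2 + cs + d. Substituting each data point gives a linear system:
  d = 2
  8a + 4b + 2c + d = -34
  64a + 16b + 4c + d = -334
  216a + 36b + 6c + d = -1186
Solving the system yields a = -6, b = 3, c = 0, d = 2.
So f(s) = -6s³ + 3s² + 2.
Then f(1) = -1.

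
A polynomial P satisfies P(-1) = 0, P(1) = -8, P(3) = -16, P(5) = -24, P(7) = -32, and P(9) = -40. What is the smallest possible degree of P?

Forward differences of the values at x = -1, 1, 3, 5, 7, 9:
  P  : 0  -8  -16  -24  -32  -40
  Δ  : -8  -8  -8  -8  -8
  Δ^2: 0  0  0  0
  Δ^3: 0  0  0
  Δ^4: 0  0
  Δ^5: 0
The first differences are constant (-8) and nonzero, while all higher differences vanish, so the minimal degree is 1.

1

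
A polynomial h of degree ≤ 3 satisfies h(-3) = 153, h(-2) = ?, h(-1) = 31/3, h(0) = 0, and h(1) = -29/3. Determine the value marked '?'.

154/3

On equispaced nodes a degree-3 polynomial has vanishing fourth forward difference, so
  h(-3) - 4·h(-2) + 6·h(-1) - 4·h(0) + h(1) = 0.
Substituting the known values and solving for h(-2):
  -4·h(-2) = -616/3
  h(-2) = 154/3.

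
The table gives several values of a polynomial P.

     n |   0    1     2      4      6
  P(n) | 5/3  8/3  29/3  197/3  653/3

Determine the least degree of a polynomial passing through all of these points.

3

Divided differences on the nodes 0, 1, 2, 4, 6:
  order 0: 5/3  8/3  29/3  197/3  653/3
  order 1: 1  7  28  76
  order 2: 3  7  12
  order 3: 1  1
  order 4: 0
The order-3 divided differences are all 1 (nonzero) and every higher order vanishes, so the data lies on a polynomial of degree exactly 3.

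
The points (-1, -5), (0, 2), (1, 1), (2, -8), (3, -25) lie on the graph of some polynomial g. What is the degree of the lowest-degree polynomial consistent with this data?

2

Forward differences of the values at t = -1, 0, 1, 2, 3:
  g  : -5  2  1  -8  -25
  Δ  : 7  -1  -9  -17
  Δ^2: -8  -8  -8
  Δ^3: 0  0
  Δ^4: 0
The second differences are constant (-8) and nonzero, while all higher differences vanish, so the minimal degree is 2.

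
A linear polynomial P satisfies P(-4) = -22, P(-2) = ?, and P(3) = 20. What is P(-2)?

-10

The 2 known points determine the degree-1 polynomial uniquely.
Write P(t) = at + b. Substituting each data point gives a linear system:
  -4a + b = -22
  3a + b = 20
Solving the system yields a = 6, b = 2.
So P(t) = 6t + 2.
Then P(-2) = -10.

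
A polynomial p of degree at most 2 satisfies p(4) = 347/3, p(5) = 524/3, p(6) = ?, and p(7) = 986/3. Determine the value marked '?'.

On equispaced nodes a degree-2 polynomial has vanishing third forward difference, so
  - p(4) + 3·p(5) - 3·p(6) + p(7) = 0.
Substituting the known values and solving for p(6):
  -3·p(6) = -737
  p(6) = 737/3.

737/3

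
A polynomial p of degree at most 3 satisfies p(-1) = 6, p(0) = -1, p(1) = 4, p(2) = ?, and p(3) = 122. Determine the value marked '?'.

The 4 known points determine the degree-3 polynomial uniquely.
Write p(u) = au^3 + bu^2 + cu + d. Substituting each data point gives a linear system:
  -a + b - c + d = 6
  d = -1
  a + b + c + d = 4
  27a + 9b + 3c + d = 122
Solving the system yields a = 3, b = 6, c = -4, d = -1.
So p(u) = 3u^3 + 6u^2 - 4u - 1.
Then p(2) = 39.

39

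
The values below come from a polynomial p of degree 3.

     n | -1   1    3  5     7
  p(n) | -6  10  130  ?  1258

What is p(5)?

On equispaced nodes a degree-3 polynomial has vanishing fourth forward difference, so
  p(-1) - 4·p(1) + 6·p(3) - 4·p(5) + p(7) = 0.
Substituting the known values and solving for p(5):
  -4·p(5) = -1992
  p(5) = 498.

498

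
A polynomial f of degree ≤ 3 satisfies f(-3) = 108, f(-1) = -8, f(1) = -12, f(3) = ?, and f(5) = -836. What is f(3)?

-192

The 4 known points determine the degree-3 polynomial uniquely.
Write f(x) = ax^3 + bx^2 + cx + d. Substituting each data point gives a linear system:
  -27a + 9b - 3c + d = 108
  -a + b - c + d = -8
  a + b + c + d = -12
  125a + 25b + 5c + d = -836
Solving the system yields a = -6, b = -4, c = 4, d = -6.
So f(x) = -6x^3 - 4x^2 + 4x - 6.
Then f(3) = -192.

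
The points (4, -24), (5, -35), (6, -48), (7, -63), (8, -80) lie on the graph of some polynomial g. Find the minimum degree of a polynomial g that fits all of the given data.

2

Forward differences of the values at t = 4, 5, 6, 7, 8:
  g  : -24  -35  -48  -63  -80
  Δ  : -11  -13  -15  -17
  Δ^2: -2  -2  -2
  Δ^3: 0  0
  Δ^4: 0
The second differences are constant (-2) and nonzero, while all higher differences vanish, so the minimal degree is 2.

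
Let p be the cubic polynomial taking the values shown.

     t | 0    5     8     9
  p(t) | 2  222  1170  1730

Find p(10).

Using the Lagrange interpolation formula with nodes 0, 5, 8, 9:
  L_0(t) = (t - 5)(t - 8)(t - 9) / -360
  L_1(t) = t(t - 8)(t - 9) / 60
  L_2(t) = t(t - 5)(t - 9) / -24
  L_3(t) = t(t - 5)(t - 8) / 36
Then p(t) = 2·L_0(t) + 222·L_1(t) + 1170·L_2(t) + 1730·L_3(t).
Expanding and collecting terms gives p(t) = 3t^3 - 5t^2 - 6t + 2.
Evaluating at t = 10: p(10) = 2442.

2442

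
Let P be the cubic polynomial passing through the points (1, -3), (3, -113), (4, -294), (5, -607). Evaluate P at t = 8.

Write P(t) = at^3 + bt^2 + ct + d. Substituting each data point gives a linear system:
  a + b + c + d = -3
  27a + 9b + 3c + d = -113
  64a + 16b + 4c + d = -294
  125a + 25b + 5c + d = -607
Solving the system yields a = -6, b = 6, c = -1, d = -2.
So P(t) = -6t^3 + 6t^2 - t - 2.
Then P(8) = -2698.

-2698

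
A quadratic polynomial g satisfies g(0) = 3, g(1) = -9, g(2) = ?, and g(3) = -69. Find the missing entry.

-33

On equispaced nodes a degree-2 polynomial has vanishing third forward difference, so
  - g(0) + 3·g(1) - 3·g(2) + g(3) = 0.
Substituting the known values and solving for g(2):
  -3·g(2) = 99
  g(2) = -33.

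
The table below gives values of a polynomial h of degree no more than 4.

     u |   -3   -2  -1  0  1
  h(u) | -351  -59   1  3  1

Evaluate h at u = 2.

-71

Write h(u) = au^4 + bu^3 + cu^2 + du + e. Substituting each data point gives a linear system:
  81a - 27b + 9c - 3d + e = -351
  16a - 8b + 4c - 2d + e = -59
  a - b + c - d + e = 1
  e = 3
  a + b + c + d + e = 1
Solving the system yields a = -5, b = -1, c = 3, d = 1, e = 3.
So h(u) = -5u^4 - u^3 + 3u^2 + u + 3.
Then h(2) = -71.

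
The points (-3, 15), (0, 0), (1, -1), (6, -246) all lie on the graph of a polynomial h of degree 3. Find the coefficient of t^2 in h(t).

-1

Write h(t) = at^3 + bt^2 + ct + d. Substituting each data point gives a linear system:
  -27a + 9b - 3c + d = 15
  d = 0
  a + b + c + d = -1
  216a + 36b + 6c + d = -246
Solving the system yields a = -1, b = -1, c = 1, d = 0.
So h(t) = -t³ - t² + t.
The coefficient of t^2 is -1.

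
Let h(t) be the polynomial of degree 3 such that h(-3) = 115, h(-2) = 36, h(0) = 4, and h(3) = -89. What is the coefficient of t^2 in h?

Write h(t) = at^3 + bt^2 + ct + d. Substituting each data point gives a linear system:
  -27a + 9b - 3c + d = 115
  -8a + 4b - 2c + d = 36
  d = 4
  27a + 9b + 3c + d = -89
Solving the system yields a = -4, b = 1, c = 2, d = 4.
So h(t) = -4t³ + t² + 2t + 4.
The coefficient of t^2 is 1.

1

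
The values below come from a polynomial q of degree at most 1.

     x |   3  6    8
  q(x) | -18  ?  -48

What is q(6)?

The 2 known points determine the degree-1 polynomial uniquely.
Write q(x) = ax + b. Substituting each data point gives a linear system:
  3a + b = -18
  8a + b = -48
Solving the system yields a = -6, b = 0.
So q(x) = -6x.
Then q(6) = -36.

-36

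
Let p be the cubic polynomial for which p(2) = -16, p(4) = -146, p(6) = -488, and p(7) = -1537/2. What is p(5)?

Write p(t) = at^3 + bt^2 + ct + d. Substituting each data point gives a linear system:
  8a + 4b + 2c + d = -16
  64a + 16b + 4c + d = -146
  216a + 36b + 6c + d = -488
  343a + 49b + 7c + d = -1537/2
Solving the system yields a = -2, b = -5/2, c = 6, d = -2.
So p(t) = -2t^3 - (5/2)t^2 + 6t - 2.
Then p(5) = -569/2.

-569/2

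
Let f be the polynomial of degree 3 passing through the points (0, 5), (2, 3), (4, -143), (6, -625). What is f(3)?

-40

Using the Lagrange interpolation formula with nodes 0, 2, 4, 6:
  L_0(u) = (u - 2)(u - 4)(u - 6) / -48
  L_1(u) = u(u - 4)(u - 6) / 16
  L_2(u) = u(u - 2)(u - 6) / -16
  L_3(u) = u(u - 2)(u - 4) / 48
Then f(u) = 5·L_0(u) + 3·L_1(u) - 143·L_2(u) - 625·L_3(u).
Expanding and collecting terms gives f(u) = -4u^3 + 6u^2 + 3u + 5.
Evaluating at u = 3: f(3) = -40.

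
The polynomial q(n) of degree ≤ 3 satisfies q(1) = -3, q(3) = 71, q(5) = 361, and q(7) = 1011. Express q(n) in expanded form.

Using the Lagrange interpolation formula with nodes 1, 3, 5, 7:
  L_0(n) = (n - 3)(n - 5)(n - 7) / -48
  L_1(n) = (n - 1)(n - 5)(n - 7) / 16
  L_2(n) = (n - 1)(n - 3)(n - 7) / -16
  L_3(n) = (n - 1)(n - 3)(n - 5) / 48
Then q(n) = -3·L_0(n) + 71·L_1(n) + 361·L_2(n) + 1011·L_3(n).
Expanding and collecting terms gives q(n) = 3n³ - 2n - 4.
Check: q(3) = 71. ✓

q(n) = 3n^3 - 2n - 4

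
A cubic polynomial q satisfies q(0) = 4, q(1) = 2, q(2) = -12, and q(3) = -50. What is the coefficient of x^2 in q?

Write q(x) = ax^3 + bx^2 + cx + d. Substituting each data point gives a linear system:
  d = 4
  a + b + c + d = 2
  8a + 4b + 2c + d = -12
  27a + 9b + 3c + d = -50
Solving the system yields a = -2, b = 0, c = 0, d = 4.
So q(x) = -2x^3 + 4.
The coefficient of x^2 is 0.

0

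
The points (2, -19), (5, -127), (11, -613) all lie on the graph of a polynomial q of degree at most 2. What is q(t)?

q(t) = -5t^2 - t + 3

Using the Lagrange interpolation formula with nodes 2, 5, 11:
  L_0(t) = (t - 5)(t - 11) / 27
  L_1(t) = (t - 2)(t - 11) / -18
  L_2(t) = (t - 2)(t - 5) / 54
Then q(t) = -19·L_0(t) - 127·L_1(t) - 613·L_2(t).
Expanding and collecting terms gives q(t) = -5t^2 - t + 3.
Check: q(11) = -613. ✓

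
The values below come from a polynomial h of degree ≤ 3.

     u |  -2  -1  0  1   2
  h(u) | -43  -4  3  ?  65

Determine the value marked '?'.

14

The 4 known points determine the degree-3 polynomial uniquely.
Write h(u) = au^3 + bu^2 + cu + d. Substituting each data point gives a linear system:
  -8a + 4b - 2c + d = -43
  -a + b - c + d = -4
  d = 3
  8a + 4b + 2c + d = 65
Solving the system yields a = 6, b = 2, c = 3, d = 3.
So h(u) = 6u^3 + 2u^2 + 3u + 3.
Then h(1) = 14.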